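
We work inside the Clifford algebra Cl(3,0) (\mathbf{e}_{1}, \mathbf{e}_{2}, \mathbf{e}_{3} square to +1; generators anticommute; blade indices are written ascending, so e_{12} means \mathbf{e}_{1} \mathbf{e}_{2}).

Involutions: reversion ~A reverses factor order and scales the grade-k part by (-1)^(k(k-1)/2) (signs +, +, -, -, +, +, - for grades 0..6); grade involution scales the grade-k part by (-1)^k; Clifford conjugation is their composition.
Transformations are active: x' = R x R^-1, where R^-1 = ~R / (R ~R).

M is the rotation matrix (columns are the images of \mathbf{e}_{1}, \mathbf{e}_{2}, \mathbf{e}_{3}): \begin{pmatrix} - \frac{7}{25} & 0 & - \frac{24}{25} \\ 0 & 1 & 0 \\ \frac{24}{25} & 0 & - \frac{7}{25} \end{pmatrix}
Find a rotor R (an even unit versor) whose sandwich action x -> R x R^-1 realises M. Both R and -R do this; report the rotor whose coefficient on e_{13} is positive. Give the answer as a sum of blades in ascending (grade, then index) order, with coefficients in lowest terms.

Method: write R = a + b12*e_{12} + b13*e_{13} + b23*e_{23} with a^2 + b12^2 + b13^2 + b23^2 = 1 (so R^-1 = ~R). Expanding the columns R e_j ~R gives tr M = 4a^2 - 1 and, from the antisymmetric part, M21 - M12 = -4a*b12, M13 - M31 = 4a*b13, M32 - M23 = -4a*b23.
Here tr M = \frac{11}{25}, so a^2 = (1 + tr M)/4 = \frac{9}{25} and a = ±\frac{3}{5}. Taking a = \frac{3}{5}: M21 - M12 = 0, M13 - M31 = -\frac{48}{25}, M32 - M23 = 0, giving b12 = 0, b13 = -\frac{4}{5}, b23 = 0, i.e. R = \frac{3}{5} - \frac{4}{5} e_{13}.
Its e_{13} coefficient is negative, so report the other preimage -R.
Answer: -\frac{3}{5} + \frac{4}{5} e_{13}. Sheet selection: the two-to-one cover makes ±R indistinguishable at the matrix level (trace \frac{11}{25}), so uniqueness comes from the required sign on e_{13}.


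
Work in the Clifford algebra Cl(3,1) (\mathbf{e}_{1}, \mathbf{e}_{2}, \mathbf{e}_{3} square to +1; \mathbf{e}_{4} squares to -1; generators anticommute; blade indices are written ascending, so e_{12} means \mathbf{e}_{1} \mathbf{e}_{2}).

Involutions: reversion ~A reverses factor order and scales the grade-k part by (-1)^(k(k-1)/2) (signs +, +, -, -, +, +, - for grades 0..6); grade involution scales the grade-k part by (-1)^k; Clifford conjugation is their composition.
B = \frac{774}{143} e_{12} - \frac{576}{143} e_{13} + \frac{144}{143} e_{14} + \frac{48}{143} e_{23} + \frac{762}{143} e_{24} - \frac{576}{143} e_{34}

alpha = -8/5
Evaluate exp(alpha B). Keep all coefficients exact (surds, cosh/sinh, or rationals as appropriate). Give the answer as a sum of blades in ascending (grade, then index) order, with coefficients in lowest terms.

B^2 term by term: the squares give (\frac{774}{143})^2*(e_{12})^2 + (-\frac{576}{143})^2*(e_{13})^2 + (\frac{144}{143})^2*(e_{14})^2 + (\frac{48}{143})^2*(e_{23})^2 + (\frac{762}{143})^2*(e_{24})^2 + (-\frac{576}{143})^2*(e_{34})^2 = \frac{599076}{20449}*(-1) + \frac{331776}{20449}*(-1) + \frac{20736}{20449}*(+1) + \frac{2304}{20449}*(-1) + \frac{580644}{20449}*(+1) + \frac{331776}{20449}*(+1) = 0 (each basis 2-blade squares to minus the product of its generators' squares); cross terms between blades sharing an index anticommute and cancel; the commuting (index-disjoint) pairs give grade-4 terms 2*c*c'*(blade product), which cancel blade by blade — e_{1234}: -\frac{891648}{20449} + \frac{877824}{20449} + \frac{13824}{20449} = 0 — confirming B is simple. So B^2 = 0.
B^2 = 0, hence only two terms survive: exp(alpha B) = 1 + alpha B (parabolic case).
Answer: 1 - \frac{6192}{715} e_{12} + \frac{4608}{715} e_{13} - \frac{1152}{715} e_{14} - \frac{384}{715} e_{23} - \frac{6096}{715} e_{24} + \frac{4608}{715} e_{34}


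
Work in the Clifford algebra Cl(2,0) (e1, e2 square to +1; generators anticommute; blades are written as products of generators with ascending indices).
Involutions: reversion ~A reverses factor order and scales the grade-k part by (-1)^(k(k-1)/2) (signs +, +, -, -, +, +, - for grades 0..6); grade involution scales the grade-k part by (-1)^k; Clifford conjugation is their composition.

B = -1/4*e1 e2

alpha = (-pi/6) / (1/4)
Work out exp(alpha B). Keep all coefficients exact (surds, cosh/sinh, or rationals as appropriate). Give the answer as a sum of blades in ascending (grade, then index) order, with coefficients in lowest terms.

B^2 = (-1/4)^2*(e1 e2)^2 = 1/16*(-1) = -1/16 (a basis 2-blade squares to minus the product of its generators' squares).
B^2 = -1/16 — B^2 < 0, so the exponential closes trigonometrically: l = 1/4, alpha*l = -pi/6, so exp(alpha B) = cos(-pi/6) + (sin(-pi/6)/(1/4))*B = sqrt(3)/2 + (-2)*B.
Answer: sqrt(3)/2 + 1/2*e1 e2


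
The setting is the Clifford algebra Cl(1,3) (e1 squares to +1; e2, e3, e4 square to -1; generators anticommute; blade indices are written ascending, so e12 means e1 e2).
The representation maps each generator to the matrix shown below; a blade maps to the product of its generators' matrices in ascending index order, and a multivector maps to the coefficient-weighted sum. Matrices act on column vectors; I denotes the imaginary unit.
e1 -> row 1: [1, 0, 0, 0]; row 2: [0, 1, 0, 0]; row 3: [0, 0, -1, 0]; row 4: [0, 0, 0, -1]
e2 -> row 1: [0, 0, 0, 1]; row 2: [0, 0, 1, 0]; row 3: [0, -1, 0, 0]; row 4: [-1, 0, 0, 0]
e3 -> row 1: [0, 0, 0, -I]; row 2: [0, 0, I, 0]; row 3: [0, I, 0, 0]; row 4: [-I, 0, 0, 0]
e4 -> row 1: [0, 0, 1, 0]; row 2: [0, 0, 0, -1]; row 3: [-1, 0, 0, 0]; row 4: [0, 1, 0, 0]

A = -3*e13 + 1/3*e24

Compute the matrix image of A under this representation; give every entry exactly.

Bivector images (products of the table entries): rho(e13) = rho(e1)rho(e3) = row 1: [0, 0, 0, -I]; row 2: [0, 0, I, 0]; row 3: [0, -I, 0, 0]; row 4: [I, 0, 0, 0]; rho(e24) = rho(e2)rho(e4) = row 1: [0, 1, 0, 0]; row 2: [-1, 0, 0, 0]; row 3: [0, 0, 0, 1]; row 4: [0, 0, -1, 0].
M = (-3)*rho(e13) + (1/3)*rho(e24), summed entrywise:
Answer: row 1: [0, 1/3, 0, 3*I]; row 2: [-1/3, 0, -3*I, 0]; row 3: [0, 3*I, 0, 1/3]; row 4: [-3*I, 0, -1/3, 0]


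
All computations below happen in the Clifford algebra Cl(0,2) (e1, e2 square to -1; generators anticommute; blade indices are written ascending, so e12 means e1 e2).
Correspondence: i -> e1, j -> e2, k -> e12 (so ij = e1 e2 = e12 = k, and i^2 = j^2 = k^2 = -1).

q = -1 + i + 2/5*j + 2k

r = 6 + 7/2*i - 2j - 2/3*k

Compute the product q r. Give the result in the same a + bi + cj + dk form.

In blades: q = -1 + e1 + 2/5*e2 + 2*e12, r = 6 + 7/2*e1 - 2*e2 - 2/3*e12.
Distribute q over r term by term (generator squares from the signature, products reordered to ascending indices): (-1)*r = -6 - 7/2*e1 + 2*e2 + 2/3*e12; (e1)*r = -7/2 + 6*e1 + 2/3*e2 - 2*e12; (2/5*e2)*r = 4/5 - 4/15*e1 + 12/5*e2 - 7/5*e12; (2*e12)*r = 4/3 + 4*e1 + 7*e2 + 12*e12.
Sum: -221/30 + 187/30*e1 + 181/15*e2 + 139/15*e12; translating back through the correspondence:
Answer: -221/30 + 187/30*i + 181/15*j + 139/15*k


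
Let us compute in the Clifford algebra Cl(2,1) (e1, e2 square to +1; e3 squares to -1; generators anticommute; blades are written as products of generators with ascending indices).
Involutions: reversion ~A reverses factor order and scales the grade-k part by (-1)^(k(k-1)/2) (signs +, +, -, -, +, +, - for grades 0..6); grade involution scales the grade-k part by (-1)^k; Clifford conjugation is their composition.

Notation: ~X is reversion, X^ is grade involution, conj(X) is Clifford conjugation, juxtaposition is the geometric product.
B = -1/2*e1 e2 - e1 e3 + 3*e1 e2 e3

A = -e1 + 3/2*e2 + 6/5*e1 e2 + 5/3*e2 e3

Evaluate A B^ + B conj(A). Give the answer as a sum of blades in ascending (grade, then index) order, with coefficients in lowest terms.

first term: 3/5 - 17/4*e1 + 1/2*e2 + 23/5*e3 + 5/3*e1 e2 + 16/3*e1 e3 + 21/5*e2 e3 + 3/2*e1 e2 e3
second term: -3/5 - 17/4*e1 + 1/2*e2 + 23/5*e3 + 5/3*e1 e2 + 16/3*e1 e3 + 21/5*e2 e3 - 3/2*e1 e2 e3
Answer: -17/2*e1 + e2 + 46/5*e3 + 10/3*e1 e2 + 32/3*e1 e3 + 42/5*e2 e3


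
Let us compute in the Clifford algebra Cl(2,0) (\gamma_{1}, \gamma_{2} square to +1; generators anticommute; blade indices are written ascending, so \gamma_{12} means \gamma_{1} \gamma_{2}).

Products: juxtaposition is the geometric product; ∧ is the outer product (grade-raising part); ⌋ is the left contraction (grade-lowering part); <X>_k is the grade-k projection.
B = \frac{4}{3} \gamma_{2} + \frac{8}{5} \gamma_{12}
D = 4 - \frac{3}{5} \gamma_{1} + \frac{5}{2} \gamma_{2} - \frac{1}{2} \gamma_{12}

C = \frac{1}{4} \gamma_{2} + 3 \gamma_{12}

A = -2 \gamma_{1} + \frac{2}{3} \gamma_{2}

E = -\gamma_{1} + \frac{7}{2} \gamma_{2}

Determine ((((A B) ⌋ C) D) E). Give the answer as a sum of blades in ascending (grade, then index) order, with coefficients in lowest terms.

step 1: \frac{8}{9} - \frac{16}{15} \gamma_{1} - \frac{16}{5} \gamma_{2} - \frac{8}{3} \gamma_{12}
step 2: \frac{36}{5} + \frac{48}{5} \gamma_{1} - \frac{134}{45} \gamma_{2} + \frac{8}{3} \gamma_{12}
step 3: \frac{3809}{225} + \frac{8833}{225} \gamma_{1} + \frac{26}{9} \gamma_{2} + \frac{732}{25} \gamma_{12}
step 4: -\frac{2186}{75} + \frac{19249}{225} \gamma_{1} + \frac{39839}{450} \gamma_{2} + \frac{63131}{450} \gamma_{12}
Answer: -\frac{2186}{75} + \frac{19249}{225} \gamma_{1} + \frac{39839}{450} \gamma_{2} + \frac{63131}{450} \gamma_{12}


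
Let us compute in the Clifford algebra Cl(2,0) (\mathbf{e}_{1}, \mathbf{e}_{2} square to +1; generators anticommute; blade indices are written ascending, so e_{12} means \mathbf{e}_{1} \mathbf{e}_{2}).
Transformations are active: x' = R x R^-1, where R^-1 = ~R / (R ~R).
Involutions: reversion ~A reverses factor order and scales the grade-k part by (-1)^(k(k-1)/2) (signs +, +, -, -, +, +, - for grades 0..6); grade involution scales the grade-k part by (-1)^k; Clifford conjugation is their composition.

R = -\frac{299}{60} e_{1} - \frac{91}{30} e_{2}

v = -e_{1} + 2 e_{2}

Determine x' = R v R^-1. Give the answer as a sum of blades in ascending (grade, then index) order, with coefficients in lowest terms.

~R = -\frac{299}{60} e_{1} - \frac{91}{30} e_{2}, and R ~R = \frac{4901}{144}, so R^-1 = ~R / (\frac{4901}{144}).
R v = -\frac{13}{12} - 13 e_{12}
Answer: \frac{191}{145} e_{1} - \frac{262}{145} e_{2}


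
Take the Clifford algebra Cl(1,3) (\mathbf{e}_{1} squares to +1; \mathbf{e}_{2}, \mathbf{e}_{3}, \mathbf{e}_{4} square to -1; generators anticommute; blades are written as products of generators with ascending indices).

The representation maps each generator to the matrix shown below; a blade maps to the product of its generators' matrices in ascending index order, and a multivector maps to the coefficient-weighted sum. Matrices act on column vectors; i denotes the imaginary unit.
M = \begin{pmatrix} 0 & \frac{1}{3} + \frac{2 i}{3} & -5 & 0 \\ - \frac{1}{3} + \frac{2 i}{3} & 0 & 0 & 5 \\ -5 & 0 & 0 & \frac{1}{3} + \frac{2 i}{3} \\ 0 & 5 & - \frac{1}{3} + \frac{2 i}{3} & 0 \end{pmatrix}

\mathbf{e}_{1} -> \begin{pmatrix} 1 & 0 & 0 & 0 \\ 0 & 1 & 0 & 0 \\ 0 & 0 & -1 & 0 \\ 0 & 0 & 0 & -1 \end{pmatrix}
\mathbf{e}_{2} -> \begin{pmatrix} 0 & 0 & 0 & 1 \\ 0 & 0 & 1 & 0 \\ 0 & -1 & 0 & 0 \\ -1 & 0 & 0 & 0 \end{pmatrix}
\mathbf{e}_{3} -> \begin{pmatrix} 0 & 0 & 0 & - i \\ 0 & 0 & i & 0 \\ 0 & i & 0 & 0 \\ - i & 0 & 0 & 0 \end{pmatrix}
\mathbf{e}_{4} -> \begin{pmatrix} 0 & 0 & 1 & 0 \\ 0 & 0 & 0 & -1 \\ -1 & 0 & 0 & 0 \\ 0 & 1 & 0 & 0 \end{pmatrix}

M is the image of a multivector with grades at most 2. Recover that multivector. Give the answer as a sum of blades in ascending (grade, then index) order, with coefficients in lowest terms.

Method: the blade images are trace-orthogonal — tr(rho(e_A) rho(e_B)^-1) = 4 if A = B and 0 otherwise — and rho(e_A)^-1 = (e_A)^2 * rho(e_A) with (e_A)^2 = +1 or -1, so the coefficient of e_A in the preimage is (e_A)^2 * tr(M rho(e_A))/4.
Nonzero projections over blades of grade <= 2: e_{1} e_{4}: (e_{1} e_{4})^2 = +1, tr(M rho(e_{1} e_{4})) = -20, coefficient -5; e_{2} e_{4}: (e_{2} e_{4})^2 = -1, tr(M rho(e_{2} e_{4})) = - \frac{4}{3}, coefficient \frac{1}{3}; e_{3} e_{4}: (e_{3} e_{4})^2 = -1, tr(M rho(e_{3} e_{4})) = \frac{8}{3}, coefficient -\frac{2}{3}. Every other blade of grade <= 2 projects to 0.
Answer: -5 e_{1} e_{4} + \frac{1}{3} e_{2} e_{4} - \frac{2}{3} e_{3} e_{4}


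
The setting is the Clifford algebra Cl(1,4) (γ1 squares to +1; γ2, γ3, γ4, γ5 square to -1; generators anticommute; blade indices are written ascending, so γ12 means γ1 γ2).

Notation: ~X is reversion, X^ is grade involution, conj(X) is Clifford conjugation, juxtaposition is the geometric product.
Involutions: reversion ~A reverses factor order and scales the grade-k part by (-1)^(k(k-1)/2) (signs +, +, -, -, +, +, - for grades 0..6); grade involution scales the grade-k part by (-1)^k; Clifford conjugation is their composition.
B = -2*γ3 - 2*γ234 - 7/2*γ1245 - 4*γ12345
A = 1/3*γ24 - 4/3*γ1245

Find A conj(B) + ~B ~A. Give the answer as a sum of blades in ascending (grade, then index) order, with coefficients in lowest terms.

first term: -14/3 + 14/3*γ3 + 7/6*γ15 - 4/3*γ135 - 2/3*γ234 - 8/3*γ12345
second term: -14/3 - 6*γ3 - 7/6*γ15 + 4*γ135 - 2/3*γ234 + 8/3*γ12345
Answer: -28/3 - 4/3*γ3 + 8/3*γ135 - 4/3*γ234


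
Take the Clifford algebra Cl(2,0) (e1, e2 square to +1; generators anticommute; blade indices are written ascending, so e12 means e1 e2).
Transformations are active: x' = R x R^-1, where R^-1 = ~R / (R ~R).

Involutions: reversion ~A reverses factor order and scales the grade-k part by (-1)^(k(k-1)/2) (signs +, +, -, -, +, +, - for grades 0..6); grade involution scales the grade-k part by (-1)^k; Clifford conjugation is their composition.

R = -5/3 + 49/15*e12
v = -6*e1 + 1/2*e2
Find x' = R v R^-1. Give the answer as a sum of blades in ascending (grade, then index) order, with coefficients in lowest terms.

~R = -5/3 - 49/15*e12, and R ~R = 3026/225, so R^-1 = ~R / (3026/225).
R v = 349/30*e1 + 563/30*e2
Answer: 9431/3026*e1 - 7794/1513*e2


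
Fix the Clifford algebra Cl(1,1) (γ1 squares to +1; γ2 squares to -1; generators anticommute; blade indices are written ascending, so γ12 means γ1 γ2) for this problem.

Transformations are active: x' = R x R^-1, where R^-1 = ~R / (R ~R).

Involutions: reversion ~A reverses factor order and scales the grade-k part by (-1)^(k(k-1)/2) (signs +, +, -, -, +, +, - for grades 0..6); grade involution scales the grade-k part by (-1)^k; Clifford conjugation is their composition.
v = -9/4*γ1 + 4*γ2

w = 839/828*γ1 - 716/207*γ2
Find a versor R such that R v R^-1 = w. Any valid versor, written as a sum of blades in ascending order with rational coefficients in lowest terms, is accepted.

Here q(v) = q(w) = -175/16; the classical choice R = v + w = -256/207*γ1 + 112/207*γ2 then realises v -> w under the sandwich.
Answer: -256/207*γ1 + 112/207*γ2


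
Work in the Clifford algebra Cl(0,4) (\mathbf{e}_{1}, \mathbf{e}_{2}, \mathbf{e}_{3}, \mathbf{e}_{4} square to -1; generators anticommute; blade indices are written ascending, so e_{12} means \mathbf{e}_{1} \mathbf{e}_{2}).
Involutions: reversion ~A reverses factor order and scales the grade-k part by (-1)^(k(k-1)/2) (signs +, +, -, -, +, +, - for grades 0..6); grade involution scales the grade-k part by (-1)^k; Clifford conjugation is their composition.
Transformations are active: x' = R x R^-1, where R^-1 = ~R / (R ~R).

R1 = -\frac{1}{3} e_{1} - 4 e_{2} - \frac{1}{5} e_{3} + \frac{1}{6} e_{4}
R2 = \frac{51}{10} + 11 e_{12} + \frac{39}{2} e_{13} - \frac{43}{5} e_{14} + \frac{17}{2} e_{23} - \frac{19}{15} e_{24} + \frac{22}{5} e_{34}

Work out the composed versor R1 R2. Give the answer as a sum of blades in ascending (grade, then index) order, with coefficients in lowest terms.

Distribute over the terms of R1 (each basis-blade product reordered to ascending indices, repeated generators contracted through their squares):
(-\frac{1}{3} e_{1}) R2 = -\frac{17}{10} e_{1} + \frac{11}{3} e_{2} + \frac{13}{2} e_{3} - \frac{43}{15} e_{4} - \frac{17}{6} e_{123} + \frac{19}{45} e_{124} - \frac{22}{15} e_{134}
(-4 e_{2}) R2 = -44 e_{1} - \frac{102}{5} e_{2} + 34 e_{3} - \frac{76}{15} e_{4} + 78 e_{123} - \frac{172}{5} e_{124} - \frac{88}{5} e_{234}
(-\frac{1}{5} e_{3}) R2 = -\frac{39}{10} e_{1} - \frac{17}{10} e_{2} - \frac{51}{50} e_{3} + \frac{22}{25} e_{4} - \frac{11}{5} e_{123} - \frac{43}{25} e_{134} - \frac{19}{75} e_{234}
(\frac{1}{6} e_{4}) R2 = -\frac{43}{30} e_{1} - \frac{19}{90} e_{2} + \frac{11}{15} e_{3} + \frac{17}{20} e_{4} + \frac{11}{6} e_{124} + \frac{13}{4} e_{134} + \frac{17}{12} e_{234}
Summing the partial products and collecting blades:
Answer: -\frac{1531}{30} e_{1} - \frac{839}{45} e_{2} + \frac{3016}{75} e_{3} - \frac{1861}{300} e_{4} + \frac{2189}{30} e_{123} - \frac{2893}{90} e_{124} + \frac{19}{300} e_{134} - \frac{4931}{300} e_{234}


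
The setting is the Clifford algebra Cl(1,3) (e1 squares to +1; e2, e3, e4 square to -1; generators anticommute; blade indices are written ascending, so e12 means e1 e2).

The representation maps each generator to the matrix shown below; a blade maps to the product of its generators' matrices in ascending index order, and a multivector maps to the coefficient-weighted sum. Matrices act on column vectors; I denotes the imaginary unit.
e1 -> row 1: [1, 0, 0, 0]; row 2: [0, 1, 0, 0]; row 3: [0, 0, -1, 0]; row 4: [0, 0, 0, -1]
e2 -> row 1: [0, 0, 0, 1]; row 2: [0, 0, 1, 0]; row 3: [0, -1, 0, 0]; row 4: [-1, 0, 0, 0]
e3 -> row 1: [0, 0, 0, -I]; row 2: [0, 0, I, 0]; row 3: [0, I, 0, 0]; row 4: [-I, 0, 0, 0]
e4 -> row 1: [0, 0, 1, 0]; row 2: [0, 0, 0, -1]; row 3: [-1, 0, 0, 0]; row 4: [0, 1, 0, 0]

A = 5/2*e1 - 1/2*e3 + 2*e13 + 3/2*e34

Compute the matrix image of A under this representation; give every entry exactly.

Bivector images (products of the table entries): rho(e13) = rho(e1)rho(e3) = row 1: [0, 0, 0, -I]; row 2: [0, 0, I, 0]; row 3: [0, -I, 0, 0]; row 4: [I, 0, 0, 0]; rho(e34) = rho(e3)rho(e4) = row 1: [0, -I, 0, 0]; row 2: [-I, 0, 0, 0]; row 3: [0, 0, 0, -I]; row 4: [0, 0, -I, 0].
M = (5/2)*rho(e1) + (-1/2)*rho(e3) + (2)*rho(e13) + (3/2)*rho(e34), summed entrywise:
Answer: row 1: [5/2, -3*I/2, 0, -3*I/2]; row 2: [-3*I/2, 5/2, 3*I/2, 0]; row 3: [0, -5*I/2, -5/2, -3*I/2]; row 4: [5*I/2, 0, -3*I/2, -5/2]


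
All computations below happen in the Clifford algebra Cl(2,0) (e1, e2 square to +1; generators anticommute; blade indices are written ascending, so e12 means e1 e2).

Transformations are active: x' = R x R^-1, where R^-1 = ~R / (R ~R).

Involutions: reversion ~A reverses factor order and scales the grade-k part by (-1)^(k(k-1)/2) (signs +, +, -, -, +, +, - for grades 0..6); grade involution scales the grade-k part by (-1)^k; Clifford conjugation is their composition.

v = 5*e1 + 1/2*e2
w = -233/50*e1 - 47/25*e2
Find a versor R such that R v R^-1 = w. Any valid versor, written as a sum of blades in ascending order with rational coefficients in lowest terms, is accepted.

Construction: equal norms (both 101/4) license R = v + w = 17/50*e1 - 69/50*e2 — nothing changes along that direction, while (v - w)/2 changes sign, so v maps onto w.
Answer: 17/50*e1 - 69/50*e2


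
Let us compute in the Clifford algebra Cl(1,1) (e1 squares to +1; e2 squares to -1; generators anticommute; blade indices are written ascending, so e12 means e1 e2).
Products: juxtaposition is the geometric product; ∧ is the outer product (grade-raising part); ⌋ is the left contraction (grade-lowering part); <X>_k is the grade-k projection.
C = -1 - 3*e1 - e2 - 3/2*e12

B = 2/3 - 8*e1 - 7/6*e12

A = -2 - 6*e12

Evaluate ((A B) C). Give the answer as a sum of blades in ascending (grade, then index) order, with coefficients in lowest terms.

step 1: 17/3 + 16*e1 - 48*e2 - 5/3*e12
step 2: -595/6 + 112/3*e1 + 40/3*e2 - 1001/6*e12
Answer: -595/6 + 112/3*e1 + 40/3*e2 - 1001/6*e12


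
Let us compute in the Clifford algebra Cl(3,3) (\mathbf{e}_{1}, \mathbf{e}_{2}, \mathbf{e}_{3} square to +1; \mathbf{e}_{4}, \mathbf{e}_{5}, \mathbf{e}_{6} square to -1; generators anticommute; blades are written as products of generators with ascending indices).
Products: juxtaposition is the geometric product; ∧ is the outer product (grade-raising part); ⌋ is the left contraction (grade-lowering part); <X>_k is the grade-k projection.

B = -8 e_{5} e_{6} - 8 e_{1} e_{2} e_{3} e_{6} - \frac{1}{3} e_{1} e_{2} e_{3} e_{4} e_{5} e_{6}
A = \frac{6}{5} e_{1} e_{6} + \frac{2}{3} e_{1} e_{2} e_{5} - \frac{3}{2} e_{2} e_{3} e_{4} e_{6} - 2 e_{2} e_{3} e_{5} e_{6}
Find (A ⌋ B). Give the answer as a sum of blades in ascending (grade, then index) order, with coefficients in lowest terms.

step 1: \frac{2}{3} e_{1} e_{4} - \frac{1}{2} e_{1} e_{5} - \frac{48}{5} e_{2} e_{3} - \frac{2}{9} e_{3} e_{4} e_{6} - \frac{2}{5} e_{2} e_{3} e_{4} e_{5}
Answer: \frac{2}{3} e_{1} e_{4} - \frac{1}{2} e_{1} e_{5} - \frac{48}{5} e_{2} e_{3} - \frac{2}{9} e_{3} e_{4} e_{6} - \frac{2}{5} e_{2} e_{3} e_{4} e_{5}


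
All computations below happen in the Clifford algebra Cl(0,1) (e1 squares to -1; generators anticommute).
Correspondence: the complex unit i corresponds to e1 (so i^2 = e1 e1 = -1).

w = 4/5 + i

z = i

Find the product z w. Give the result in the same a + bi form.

In blades: z = e1, w = 4/5 + e1.
Distribute z over w term by term (generator squares from the signature, products reordered to ascending indices): (e1)*w = -1 + 4/5*e1.
Sum: -1 + 4/5*e1; translating back through the correspondence:
Answer: -1 + 4/5*i


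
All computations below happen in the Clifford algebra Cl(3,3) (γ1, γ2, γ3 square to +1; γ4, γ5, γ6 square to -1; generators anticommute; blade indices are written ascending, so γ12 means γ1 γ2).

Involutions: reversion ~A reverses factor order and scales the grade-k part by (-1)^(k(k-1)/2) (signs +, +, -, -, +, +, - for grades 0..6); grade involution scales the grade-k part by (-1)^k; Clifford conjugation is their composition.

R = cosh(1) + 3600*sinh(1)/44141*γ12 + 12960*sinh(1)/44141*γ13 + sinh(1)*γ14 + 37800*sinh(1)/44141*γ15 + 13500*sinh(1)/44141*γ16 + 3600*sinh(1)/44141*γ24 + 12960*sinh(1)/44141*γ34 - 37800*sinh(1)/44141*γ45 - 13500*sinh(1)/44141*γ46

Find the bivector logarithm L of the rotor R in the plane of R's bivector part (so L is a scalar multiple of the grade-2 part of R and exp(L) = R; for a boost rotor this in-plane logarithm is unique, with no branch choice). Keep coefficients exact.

The scalar part of R is cosh(1), which determines |rapidity| via cosh; the sign lives in the bivector part, and pairing them (bivector part over sinh of the rapidity = the plane) gives the unique in-plane L = rapidity * plane.
Concretely: cosh(rapidity) = cosh(1) gives rapidity = ±1, and since rapidity/sinh(rapidity) is even the sign is immaterial: L = (rapidity/sinh(rapidity)) * <R>_2 = (1/sinh(1)) * <R>_2.
Answer: 3600/44141*γ12 + 12960/44141*γ13 + γ14 + 37800/44141*γ15 + 13500/44141*γ16 + 3600/44141*γ24 + 12960/44141*γ34 - 37800/44141*γ45 - 13500/44141*γ46


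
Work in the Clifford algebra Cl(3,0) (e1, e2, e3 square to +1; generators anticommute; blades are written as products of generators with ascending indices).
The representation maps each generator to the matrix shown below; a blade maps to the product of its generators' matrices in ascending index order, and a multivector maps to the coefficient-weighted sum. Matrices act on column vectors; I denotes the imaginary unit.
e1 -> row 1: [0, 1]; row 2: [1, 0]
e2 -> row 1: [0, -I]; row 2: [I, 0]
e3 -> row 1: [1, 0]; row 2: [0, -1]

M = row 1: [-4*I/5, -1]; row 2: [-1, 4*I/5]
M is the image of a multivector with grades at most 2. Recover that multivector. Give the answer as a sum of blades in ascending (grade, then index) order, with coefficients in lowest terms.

Method: 1, rho(e1), rho(e2), rho(e3) form a trace-orthogonal basis of the 2x2 complex matrices (tr(X Y) = 2 if X = Y, else 0), so M = m0*1 + m1*rho(e1) + m2*rho(e2) + m3*rho(e3) with m0 = tr(M)/2 = 0, m1 = tr(M rho(e1))/2 = -1, m2 = tr(M rho(e2))/2 = 0, m3 = tr(M rho(e3))/2 = -4*I/5.
Multiplying table entries, the bivector images are rho(e1 e2) = I*rho(e3), rho(e1 e3) = -I*rho(e2), rho(e2 e3) = I*rho(e1); with real blade coefficients the real parts of m0..m3 are the coefficients of 1, e1, e2, e3 and the imaginary parts give the bivectors (e2 e3: Im m1, e1 e3: -Im m2, e1 e2: Im m3).
Answer: -e1 - 4/5*e1 e2


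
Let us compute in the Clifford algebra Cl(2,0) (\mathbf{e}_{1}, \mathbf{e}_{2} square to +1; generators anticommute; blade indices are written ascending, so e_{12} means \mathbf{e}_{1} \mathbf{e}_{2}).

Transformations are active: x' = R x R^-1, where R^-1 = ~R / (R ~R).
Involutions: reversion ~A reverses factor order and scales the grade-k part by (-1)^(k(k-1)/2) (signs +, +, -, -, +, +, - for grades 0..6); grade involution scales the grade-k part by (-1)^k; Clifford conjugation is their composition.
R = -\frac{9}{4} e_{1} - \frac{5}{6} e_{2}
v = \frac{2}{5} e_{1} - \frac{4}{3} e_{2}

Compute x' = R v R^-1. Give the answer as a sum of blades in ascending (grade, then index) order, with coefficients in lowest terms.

~R = -\frac{9}{4} e_{1} - \frac{5}{6} e_{2}, and R ~R = \frac{829}{144}, so R^-1 = ~R / (\frac{829}{144}).
R v = \frac{19}{90} + \frac{10}{3} e_{12}
Answer: -\frac{2342}{4145} e_{1} + \frac{3164}{2487} e_{2}


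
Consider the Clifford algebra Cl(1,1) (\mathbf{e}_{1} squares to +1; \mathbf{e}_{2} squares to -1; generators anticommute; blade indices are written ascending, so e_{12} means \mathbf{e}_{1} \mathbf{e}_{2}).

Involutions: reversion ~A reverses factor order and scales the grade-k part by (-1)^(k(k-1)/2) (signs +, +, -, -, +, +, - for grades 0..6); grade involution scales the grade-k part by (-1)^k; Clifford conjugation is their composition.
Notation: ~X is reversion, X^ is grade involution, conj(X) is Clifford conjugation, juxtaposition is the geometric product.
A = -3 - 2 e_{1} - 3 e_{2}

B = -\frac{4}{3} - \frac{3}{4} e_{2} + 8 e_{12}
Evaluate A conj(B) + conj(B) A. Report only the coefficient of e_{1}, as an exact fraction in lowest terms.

first term: \frac{25}{4} + \frac{80}{3} e_{1} + \frac{71}{4} e_{2} + \frac{45}{2} e_{12}
second term: \frac{25}{4} - \frac{64}{3} e_{1} - \frac{57}{4} e_{2} + \frac{51}{2} e_{12}
Answer: \frac{16}{3}


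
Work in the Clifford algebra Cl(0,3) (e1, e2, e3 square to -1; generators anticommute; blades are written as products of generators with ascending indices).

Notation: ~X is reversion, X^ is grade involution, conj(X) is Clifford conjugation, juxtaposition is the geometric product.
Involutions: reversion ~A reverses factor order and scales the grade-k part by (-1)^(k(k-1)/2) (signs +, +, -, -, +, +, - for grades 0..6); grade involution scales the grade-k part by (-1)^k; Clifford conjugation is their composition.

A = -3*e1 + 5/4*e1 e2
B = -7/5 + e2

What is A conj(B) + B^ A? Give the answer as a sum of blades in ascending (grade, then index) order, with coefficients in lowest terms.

first term: 109/20*e1 + 5/4*e1 e2
second term: 59/20*e1 - 19/4*e1 e2
Answer: 42/5*e1 - 7/2*e1 e2


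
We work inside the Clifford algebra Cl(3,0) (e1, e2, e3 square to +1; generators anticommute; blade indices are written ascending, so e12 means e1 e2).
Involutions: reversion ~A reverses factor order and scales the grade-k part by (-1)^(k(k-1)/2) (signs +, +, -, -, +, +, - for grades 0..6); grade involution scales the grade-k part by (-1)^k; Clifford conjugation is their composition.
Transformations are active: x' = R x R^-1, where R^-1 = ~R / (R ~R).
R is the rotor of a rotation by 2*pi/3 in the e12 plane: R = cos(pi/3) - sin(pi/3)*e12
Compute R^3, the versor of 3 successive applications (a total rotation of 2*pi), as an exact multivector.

Rotor phase runs at HALF the rotation angle; powers of one rotor simply add phase, so after 3 steps in e12 the phase is 3*pi/3 = pi and R^3 = cos(pi) - sin(pi)*e12.
cos(pi) = -1 and sin(pi) = 0, so R^3 = -1. The total rotation 2*pi is 1 full turn, so every vector returns to itself, yet the rotor is -1, on the OTHER sheet of the double cover (an odd number of 2*pi turns).
Answer: -1


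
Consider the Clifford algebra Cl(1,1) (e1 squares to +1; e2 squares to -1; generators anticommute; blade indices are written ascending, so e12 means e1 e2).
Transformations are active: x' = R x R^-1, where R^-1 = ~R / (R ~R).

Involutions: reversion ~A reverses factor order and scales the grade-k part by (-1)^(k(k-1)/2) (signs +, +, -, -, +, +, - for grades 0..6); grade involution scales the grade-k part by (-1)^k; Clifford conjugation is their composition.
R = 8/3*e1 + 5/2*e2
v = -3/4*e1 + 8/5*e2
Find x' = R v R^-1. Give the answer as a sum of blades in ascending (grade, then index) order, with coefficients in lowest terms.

~R = 8/3*e1 + 5/2*e2, and R ~R = 31/36, so R^-1 = ~R / (31/36).
R v = -6 + 737/120*e12
Answer: -4515/124*e1 - 5648/155*e2


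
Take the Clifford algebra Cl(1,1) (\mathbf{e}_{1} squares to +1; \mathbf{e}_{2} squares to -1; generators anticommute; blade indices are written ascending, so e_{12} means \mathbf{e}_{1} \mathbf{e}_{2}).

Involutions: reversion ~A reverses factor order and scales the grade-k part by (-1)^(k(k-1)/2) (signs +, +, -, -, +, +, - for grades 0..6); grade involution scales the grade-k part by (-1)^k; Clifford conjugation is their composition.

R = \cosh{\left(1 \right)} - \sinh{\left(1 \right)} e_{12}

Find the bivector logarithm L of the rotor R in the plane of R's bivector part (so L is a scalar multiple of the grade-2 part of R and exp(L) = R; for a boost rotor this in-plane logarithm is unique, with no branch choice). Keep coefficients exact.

The scalar part of R is \cosh{\left(1 \right)}, giving the rapidity magnitude (cosh is even); the bivector part supplies orientation, its quotient by sinh of the rapidity is the plane, and L = rapidity * plane — unique in that plane, since flipping both signs leaves L unchanged.
Concretely: cosh(rapidity) = \cosh{\left(1 \right)} gives rapidity = ±1, and since rapidity/sinh(rapidity) is even the sign is immaterial: L = (rapidity/sinh(rapidity)) * <R>_2 = (\frac{1}{\sinh{\left(1 \right)}}) * <R>_2.
Answer: -e_{12}


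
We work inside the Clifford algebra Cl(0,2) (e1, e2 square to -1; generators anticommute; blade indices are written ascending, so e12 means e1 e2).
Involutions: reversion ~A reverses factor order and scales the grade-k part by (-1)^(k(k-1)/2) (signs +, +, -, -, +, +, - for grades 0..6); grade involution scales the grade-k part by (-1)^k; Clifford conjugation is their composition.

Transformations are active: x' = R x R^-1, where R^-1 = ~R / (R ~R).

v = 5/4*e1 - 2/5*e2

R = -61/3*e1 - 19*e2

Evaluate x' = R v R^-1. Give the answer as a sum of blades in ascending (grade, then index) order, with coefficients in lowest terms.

~R = -61/3*e1 - 19*e2, and R ~R = -6970/9, so R^-1 = ~R / (-6970/9).
R v = 1069/60 + 1913/60*e12
Answer: -5479/17425*e1 + 88813/69700*e2


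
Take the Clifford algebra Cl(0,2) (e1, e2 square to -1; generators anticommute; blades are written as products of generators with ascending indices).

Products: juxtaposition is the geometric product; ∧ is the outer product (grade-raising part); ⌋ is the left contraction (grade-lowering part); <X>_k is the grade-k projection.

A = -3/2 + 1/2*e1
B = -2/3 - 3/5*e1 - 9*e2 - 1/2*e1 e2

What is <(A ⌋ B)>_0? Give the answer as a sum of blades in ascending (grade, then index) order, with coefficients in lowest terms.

step 1: 13/10 + 9/10*e1 + 55/4*e2 + 3/4*e1 e2
step 2: 13/10
Answer: 13/10


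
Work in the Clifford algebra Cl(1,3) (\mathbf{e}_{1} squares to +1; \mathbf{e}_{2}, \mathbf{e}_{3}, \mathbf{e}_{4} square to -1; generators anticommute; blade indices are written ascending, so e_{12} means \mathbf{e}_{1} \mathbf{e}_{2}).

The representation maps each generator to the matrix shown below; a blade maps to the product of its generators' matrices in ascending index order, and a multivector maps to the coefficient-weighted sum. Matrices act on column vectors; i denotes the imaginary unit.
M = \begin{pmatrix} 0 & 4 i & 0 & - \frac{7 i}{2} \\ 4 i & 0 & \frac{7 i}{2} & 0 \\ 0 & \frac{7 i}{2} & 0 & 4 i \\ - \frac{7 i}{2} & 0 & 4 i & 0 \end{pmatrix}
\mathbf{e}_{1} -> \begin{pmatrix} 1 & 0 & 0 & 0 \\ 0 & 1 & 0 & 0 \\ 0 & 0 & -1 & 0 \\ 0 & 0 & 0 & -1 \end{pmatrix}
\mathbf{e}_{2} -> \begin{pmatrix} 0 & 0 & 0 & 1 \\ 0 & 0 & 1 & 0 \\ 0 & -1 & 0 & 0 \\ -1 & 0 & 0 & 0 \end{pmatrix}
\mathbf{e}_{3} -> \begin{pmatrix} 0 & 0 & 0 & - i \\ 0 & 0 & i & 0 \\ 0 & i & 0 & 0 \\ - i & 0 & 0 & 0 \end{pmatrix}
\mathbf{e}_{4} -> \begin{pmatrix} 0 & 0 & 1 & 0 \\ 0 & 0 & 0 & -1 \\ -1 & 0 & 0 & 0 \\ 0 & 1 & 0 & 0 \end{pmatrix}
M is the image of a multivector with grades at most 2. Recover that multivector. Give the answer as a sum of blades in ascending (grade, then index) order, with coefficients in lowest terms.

Method: the blade images are trace-orthogonal — tr(rho(e_A) rho(e_B)^-1) = 4 if A = B and 0 otherwise — and rho(e_A)^-1 = (e_A)^2 * rho(e_A) with (e_A)^2 = +1 or -1, so the coefficient of e_A in the preimage is (e_A)^2 * tr(M rho(e_A))/4.
Nonzero projections over blades of grade <= 2: e_{3}: (e_{3})^2 = -1, tr(M rho(e_{3})) = -14, coefficient \frac{7}{2}; e_{34}: (e_{34})^2 = -1, tr(M rho(e_{34})) = 16, coefficient -4. Every other blade of grade <= 2 projects to 0.
Answer: \frac{7}{2} e_{3} - 4 e_{34}


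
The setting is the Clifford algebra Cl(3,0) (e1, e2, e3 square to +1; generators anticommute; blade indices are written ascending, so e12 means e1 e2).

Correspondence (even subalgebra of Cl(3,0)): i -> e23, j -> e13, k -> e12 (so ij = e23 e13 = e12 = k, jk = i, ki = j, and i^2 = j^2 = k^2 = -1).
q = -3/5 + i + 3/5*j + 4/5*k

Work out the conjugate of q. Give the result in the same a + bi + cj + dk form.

In blades: q = -3/5 + 4/5*e12 + 3/5*e13 + e23.
Quaternion conjugation is reversion on the even subalgebra: the scalar is fixed and every grade-2 blade flips sign, giving -3/5 - 4/5*e12 - 3/5*e13 - e23; translating back:
Answer: -3/5 - i - 3/5*j - 4/5*k


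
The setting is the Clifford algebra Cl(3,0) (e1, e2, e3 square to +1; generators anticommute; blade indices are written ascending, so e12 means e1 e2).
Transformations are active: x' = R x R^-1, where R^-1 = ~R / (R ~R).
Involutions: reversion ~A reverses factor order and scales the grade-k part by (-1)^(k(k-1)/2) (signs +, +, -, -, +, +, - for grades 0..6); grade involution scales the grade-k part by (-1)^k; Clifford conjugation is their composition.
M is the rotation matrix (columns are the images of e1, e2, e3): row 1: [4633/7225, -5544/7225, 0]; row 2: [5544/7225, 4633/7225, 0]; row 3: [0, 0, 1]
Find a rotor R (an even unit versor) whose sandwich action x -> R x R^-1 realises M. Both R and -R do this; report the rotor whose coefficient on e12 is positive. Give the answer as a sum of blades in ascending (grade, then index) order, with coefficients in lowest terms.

Method: write R = a + b12*e12 + b13*e13 + b23*e23 with a^2 + b12^2 + b13^2 + b23^2 = 1 (so R^-1 = ~R). Expanding the columns R e_j ~R gives tr M = 4a^2 - 1 and, from the antisymmetric part, M21 - M12 = -4a*b12, M13 - M31 = 4a*b13, M32 - M23 = -4a*b23.
Here tr M = 16491/7225, so a^2 = (1 + tr M)/4 = 5929/7225 and a = ±77/85. Taking a = 77/85: M21 - M12 = 11088/7225, M13 - M31 = 0, M32 - M23 = 0, giving b12 = -36/85, b13 = 0, b23 = 0, i.e. R = 77/85 - 36/85*e12.
Its e12 coefficient is negative, so report the other preimage -R.
Answer: -77/85 + 36/85*e12. Note: both R and -R realise this M (trace 16491/7225); the covering map identifies them, and the e12-coefficient sign is the tie-breaker.


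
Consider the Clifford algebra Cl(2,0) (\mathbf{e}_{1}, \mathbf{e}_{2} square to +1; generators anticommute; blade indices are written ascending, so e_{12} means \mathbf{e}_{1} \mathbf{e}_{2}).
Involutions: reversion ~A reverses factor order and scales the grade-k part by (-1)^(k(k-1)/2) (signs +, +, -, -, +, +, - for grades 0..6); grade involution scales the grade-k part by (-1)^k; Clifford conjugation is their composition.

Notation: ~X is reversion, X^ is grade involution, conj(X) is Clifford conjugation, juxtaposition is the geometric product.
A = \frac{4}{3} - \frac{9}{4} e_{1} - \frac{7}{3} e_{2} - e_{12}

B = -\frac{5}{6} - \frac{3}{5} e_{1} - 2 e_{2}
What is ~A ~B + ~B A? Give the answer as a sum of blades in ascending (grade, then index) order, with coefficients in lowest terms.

first term: \frac{883}{180} - \frac{37}{40} e_{1} - \frac{11}{90} e_{2} + \frac{34}{15} e_{12}
second term: \frac{883}{180} - \frac{37}{40} e_{1} - \frac{11}{90} e_{2} - \frac{34}{15} e_{12}
Answer: \frac{883}{90} - \frac{37}{20} e_{1} - \frac{11}{45} e_{2}


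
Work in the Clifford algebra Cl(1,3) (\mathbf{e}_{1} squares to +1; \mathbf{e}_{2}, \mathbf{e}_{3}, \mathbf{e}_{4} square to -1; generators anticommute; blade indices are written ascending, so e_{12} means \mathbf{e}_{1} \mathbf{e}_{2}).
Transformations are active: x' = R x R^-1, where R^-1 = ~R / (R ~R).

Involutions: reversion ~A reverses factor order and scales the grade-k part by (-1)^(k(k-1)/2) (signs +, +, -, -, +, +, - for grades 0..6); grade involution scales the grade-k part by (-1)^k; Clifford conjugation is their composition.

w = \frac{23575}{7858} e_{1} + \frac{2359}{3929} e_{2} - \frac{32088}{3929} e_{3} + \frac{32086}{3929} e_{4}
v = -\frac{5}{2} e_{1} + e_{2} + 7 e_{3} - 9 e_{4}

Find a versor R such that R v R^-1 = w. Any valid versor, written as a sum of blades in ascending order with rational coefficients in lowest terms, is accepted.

Reasoning: v^2 = w^2 = -\frac{499}{4} since conjugation preserves the quadratic form; R = v + w = \frac{1965}{3929} e_{1} + \frac{6288}{3929} e_{2} - \frac{4585}{3929} e_{3} - \frac{3275}{3929} e_{4} is then valid when invertible, keeping its own part and reversing (v - w)/2.
Answer: \frac{1965}{3929} e_{1} + \frac{6288}{3929} e_{2} - \frac{4585}{3929} e_{3} - \frac{3275}{3929} e_{4}


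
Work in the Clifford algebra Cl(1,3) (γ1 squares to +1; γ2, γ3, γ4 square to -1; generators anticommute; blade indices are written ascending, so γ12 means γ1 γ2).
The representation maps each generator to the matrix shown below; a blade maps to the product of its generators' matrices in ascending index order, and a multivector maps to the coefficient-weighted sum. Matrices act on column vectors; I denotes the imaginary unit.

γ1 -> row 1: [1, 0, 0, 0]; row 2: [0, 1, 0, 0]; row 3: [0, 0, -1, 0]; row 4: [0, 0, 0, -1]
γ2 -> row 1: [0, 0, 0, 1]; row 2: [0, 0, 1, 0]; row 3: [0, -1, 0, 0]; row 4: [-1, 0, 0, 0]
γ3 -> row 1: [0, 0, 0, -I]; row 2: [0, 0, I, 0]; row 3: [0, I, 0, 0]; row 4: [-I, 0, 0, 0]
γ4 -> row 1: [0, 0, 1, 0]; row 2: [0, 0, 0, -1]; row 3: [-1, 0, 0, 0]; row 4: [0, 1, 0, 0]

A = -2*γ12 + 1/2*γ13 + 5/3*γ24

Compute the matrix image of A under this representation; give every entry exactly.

Bivector images (products of the table entries): rho(γ12) = rho(γ1)rho(γ2) = row 1: [0, 0, 0, 1]; row 2: [0, 0, 1, 0]; row 3: [0, 1, 0, 0]; row 4: [1, 0, 0, 0]; rho(γ13) = rho(γ1)rho(γ3) = row 1: [0, 0, 0, -I]; row 2: [0, 0, I, 0]; row 3: [0, -I, 0, 0]; row 4: [I, 0, 0, 0]; rho(γ24) = rho(γ2)rho(γ4) = row 1: [0, 1, 0, 0]; row 2: [-1, 0, 0, 0]; row 3: [0, 0, 0, 1]; row 4: [0, 0, -1, 0].
M = (-2)*rho(γ12) + (1/2)*rho(γ13) + (5/3)*rho(γ24), summed entrywise:
Answer: row 1: [0, 5/3, 0, -2 - I/2]; row 2: [-5/3, 0, -2 + I/2, 0]; row 3: [0, -2 - I/2, 0, 5/3]; row 4: [-2 + I/2, 0, -5/3, 0]


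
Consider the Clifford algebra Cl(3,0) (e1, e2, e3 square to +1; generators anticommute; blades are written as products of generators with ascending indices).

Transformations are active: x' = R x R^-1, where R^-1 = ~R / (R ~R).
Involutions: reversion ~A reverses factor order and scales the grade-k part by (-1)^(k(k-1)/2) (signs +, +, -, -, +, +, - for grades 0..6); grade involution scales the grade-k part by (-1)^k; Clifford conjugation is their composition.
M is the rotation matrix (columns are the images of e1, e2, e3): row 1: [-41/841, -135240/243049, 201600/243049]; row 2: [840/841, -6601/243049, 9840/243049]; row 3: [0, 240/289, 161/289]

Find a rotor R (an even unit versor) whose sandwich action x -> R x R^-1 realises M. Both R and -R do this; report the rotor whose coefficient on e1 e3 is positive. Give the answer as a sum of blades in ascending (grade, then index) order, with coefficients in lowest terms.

Method: write R = a + b12*e1 e2 + b13*e1 e3 + b23*e2 e3 with a^2 + b12^2 + b13^2 + b23^2 = 1 (so R^-1 = ~R). Expanding the columns R e_j ~R gives tr M = 4a^2 - 1 and, from the antisymmetric part, M21 - M12 = -4a*b12, M13 - M31 = 4a*b13, M32 - M23 = -4a*b23.
Here tr M = 116951/243049, so a^2 = (1 + tr M)/4 = 90000/243049 and a = ±300/493. Taking a = 300/493: M21 - M12 = 378000/243049, M13 - M31 = 201600/243049, M32 - M23 = 192000/243049, giving b12 = -315/493, b13 = 168/493, b23 = -160/493, i.e. R = 300/493 - 315/493*e1 e2 + 168/493*e1 e3 - 160/493*e2 e3.
Its e1 e3 coefficient is already positive.
Answer: 300/493 - 315/493*e1 e2 + 168/493*e1 e3 - 160/493*e2 e3. Note: both R and -R realise this M (trace 116951/243049); the covering map identifies them, and the e1 e3-coefficient sign is the tie-breaker.
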